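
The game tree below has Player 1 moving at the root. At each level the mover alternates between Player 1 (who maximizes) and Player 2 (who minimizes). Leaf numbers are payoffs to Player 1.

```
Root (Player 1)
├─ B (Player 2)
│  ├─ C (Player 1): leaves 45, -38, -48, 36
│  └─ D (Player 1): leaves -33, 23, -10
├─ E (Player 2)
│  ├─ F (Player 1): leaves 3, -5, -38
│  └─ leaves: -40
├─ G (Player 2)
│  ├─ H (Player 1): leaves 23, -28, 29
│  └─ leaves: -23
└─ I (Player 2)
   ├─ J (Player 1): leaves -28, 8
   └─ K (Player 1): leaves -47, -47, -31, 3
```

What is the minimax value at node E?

-40

F: max(3, -5, -38) = 3
E: min(3, -40) = -40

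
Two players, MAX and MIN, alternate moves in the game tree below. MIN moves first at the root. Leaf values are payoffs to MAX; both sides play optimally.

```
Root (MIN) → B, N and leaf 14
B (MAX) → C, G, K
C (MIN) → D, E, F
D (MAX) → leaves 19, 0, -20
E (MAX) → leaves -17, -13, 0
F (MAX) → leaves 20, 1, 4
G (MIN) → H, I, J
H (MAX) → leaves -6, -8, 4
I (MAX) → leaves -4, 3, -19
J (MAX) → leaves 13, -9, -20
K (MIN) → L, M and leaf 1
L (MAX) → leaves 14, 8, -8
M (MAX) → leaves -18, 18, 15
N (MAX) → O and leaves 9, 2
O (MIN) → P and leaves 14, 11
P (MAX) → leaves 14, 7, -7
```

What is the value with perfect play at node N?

P: max(14, 7, -7) = 14
O: min(14, 14, 11) = 11
N: max(11, 9, 2) = 11

11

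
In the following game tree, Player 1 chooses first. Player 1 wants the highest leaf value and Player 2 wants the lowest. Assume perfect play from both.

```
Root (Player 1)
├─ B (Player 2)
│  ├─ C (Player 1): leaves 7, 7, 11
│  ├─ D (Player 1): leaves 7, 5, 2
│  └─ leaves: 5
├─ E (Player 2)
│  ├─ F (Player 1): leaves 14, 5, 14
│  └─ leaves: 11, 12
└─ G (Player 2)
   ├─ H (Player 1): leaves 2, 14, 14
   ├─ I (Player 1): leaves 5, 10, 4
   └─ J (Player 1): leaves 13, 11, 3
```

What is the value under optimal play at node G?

H: max(2, 14, 14) = 14
I: max(5, 10, 4) = 10
J: max(13, 11, 3) = 13
G: min(14, 10, 13) = 10

10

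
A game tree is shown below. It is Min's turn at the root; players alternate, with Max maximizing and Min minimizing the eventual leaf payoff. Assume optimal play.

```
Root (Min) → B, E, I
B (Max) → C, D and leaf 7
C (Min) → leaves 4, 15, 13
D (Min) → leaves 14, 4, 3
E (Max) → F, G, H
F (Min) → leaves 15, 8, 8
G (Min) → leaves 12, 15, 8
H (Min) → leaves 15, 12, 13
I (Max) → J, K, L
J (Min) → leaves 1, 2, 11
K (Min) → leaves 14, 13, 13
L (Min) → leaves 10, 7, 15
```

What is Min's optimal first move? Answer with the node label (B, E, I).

B

C (Min): min(4, 15, 13) = 4
D (Min): min(14, 4, 3) = 3
B (Max): max(4, 3, 7) = 7
F (Min): min(15, 8, 8) = 8
G (Min): min(12, 15, 8) = 8
H (Min): min(15, 12, 13) = 12
E (Max): max(8, 8, 12) = 12
J (Min): min(1, 2, 11) = 1
K (Min): min(14, 13, 13) = 13
L (Min): min(10, 7, 15) = 7
I (Max): max(1, 13, 7) = 13
Root (Min): min(7, 12, 13) = 7
Min picks the child with the lowest value: B (value 7).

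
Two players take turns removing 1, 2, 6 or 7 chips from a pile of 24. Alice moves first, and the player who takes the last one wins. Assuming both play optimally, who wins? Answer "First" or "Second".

Second

W/L table (W = player to move can force a win):
i:   0  1  2  3  4  5  6  7  8  9 10 11 12 13 14 15 16 17 18 19 20 21 22 23 24
     L  W  W  L  W  W  W  W  L  W  W  L  W  W  W  W  L  W  W  L  W  W  W  W  L
Position 24 is L, so the second player wins.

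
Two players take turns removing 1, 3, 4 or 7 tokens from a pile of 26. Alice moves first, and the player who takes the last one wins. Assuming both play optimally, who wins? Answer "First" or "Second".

Second

W/L table (W = player to move can force a win):
i:   0  1  2  3  4  5  6  7  8  9 10 11 12 13 14 15 16 17 18 19 20 21 22 23 24 25 26
     L  W  L  W  W  W  W  W  L  W  L  W  W  W  W  W  L  W  L  W  W  W  W  W  L  W  L
Position 26 is L, so the second player wins.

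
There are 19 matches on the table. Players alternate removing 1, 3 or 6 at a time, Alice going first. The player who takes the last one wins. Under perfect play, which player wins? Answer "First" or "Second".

i:   0  1  2  3  4  5  6  7  8  9 10 11 12 13 14 15 16 17 18 19
     L  W  L  W  L  W  W  W  W  L  W  L  W  L  W  W  W  W  L  W
Position 19 is W, so the first player wins.

First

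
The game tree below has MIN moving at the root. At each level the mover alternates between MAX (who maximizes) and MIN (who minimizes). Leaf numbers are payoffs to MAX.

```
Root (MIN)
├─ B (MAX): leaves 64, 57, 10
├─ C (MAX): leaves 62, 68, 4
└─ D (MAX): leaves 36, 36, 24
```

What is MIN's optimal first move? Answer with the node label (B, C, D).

B (MAX): max(64, 57, 10) = 64
C (MAX): max(62, 68, 4) = 68
D (MAX): max(36, 36, 24) = 36
Root (MIN): min(64, 68, 36) = 36
MIN picks the child with the lowest value: D (value 36).

D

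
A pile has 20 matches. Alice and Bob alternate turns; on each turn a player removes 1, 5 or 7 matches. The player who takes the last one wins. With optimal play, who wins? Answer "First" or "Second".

Mark each pile size as W (mover wins) or L (mover loses):
i:   0  1  2  3  4  5  6  7  8  9 10 11 12 13 14 15 16 17 18 19 20
     L  W  L  W  L  W  L  W  L  W  L  W  L  W  L  W  L  W  L  W  L
Position 20 is L, so the second player wins.

Second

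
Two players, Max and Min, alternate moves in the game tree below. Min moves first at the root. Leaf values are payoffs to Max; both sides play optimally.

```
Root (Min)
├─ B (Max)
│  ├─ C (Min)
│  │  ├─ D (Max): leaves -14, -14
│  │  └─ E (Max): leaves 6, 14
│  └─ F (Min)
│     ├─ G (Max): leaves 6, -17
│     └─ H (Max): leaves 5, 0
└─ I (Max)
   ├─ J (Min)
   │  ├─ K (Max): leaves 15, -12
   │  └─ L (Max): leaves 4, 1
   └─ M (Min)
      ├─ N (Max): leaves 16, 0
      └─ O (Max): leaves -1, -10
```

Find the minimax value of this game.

4

D (Max): max(-14, -14) = -14
E (Max): max(6, 14) = 14
C (Min): min(-14, 14) = -14
G (Max): max(6, -17) = 6
H (Max): max(5, 0) = 5
F (Min): min(6, 5) = 5
B (Max): max(-14, 5) = 5
K (Max): max(15, -12) = 15
L (Max): max(4, 1) = 4
J (Min): min(15, 4) = 4
N (Max): max(16, 0) = 16
O (Max): max(-1, -10) = -1
M (Min): min(16, -1) = -1
I (Max): max(4, -1) = 4
Root (Min): min(5, 4) = 4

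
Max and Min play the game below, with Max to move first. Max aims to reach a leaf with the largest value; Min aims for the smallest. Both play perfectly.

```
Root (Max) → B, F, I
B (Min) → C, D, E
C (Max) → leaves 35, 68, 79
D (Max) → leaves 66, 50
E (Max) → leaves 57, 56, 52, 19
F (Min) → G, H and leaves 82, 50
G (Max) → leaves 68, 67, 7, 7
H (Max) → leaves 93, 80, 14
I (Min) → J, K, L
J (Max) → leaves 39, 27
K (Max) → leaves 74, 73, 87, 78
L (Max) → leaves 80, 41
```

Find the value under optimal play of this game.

57

C (Max): max(35, 68, 79) = 79
D (Max): max(66, 50) = 66
E (Max): max(57, 56, 52, 19) = 57
B (Min): min(79, 66, 57) = 57
G (Max): max(68, 67, 7, 7) = 68
H (Max): max(93, 80, 14) = 93
F (Min): min(68, 93, 82, 50) = 50
J (Max): max(39, 27) = 39
K (Max): max(74, 73, 87, 78) = 87
L (Max): max(80, 41) = 80
I (Min): min(39, 87, 80) = 39
Root (Max): max(57, 50, 39) = 57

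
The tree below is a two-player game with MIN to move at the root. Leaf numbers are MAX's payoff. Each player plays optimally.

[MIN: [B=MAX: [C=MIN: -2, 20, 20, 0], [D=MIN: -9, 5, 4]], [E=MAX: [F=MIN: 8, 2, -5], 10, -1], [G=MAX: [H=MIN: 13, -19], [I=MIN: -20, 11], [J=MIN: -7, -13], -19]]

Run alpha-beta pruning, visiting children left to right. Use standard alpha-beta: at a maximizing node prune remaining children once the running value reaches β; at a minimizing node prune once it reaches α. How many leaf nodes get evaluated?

15

C [α=-∞,β=+∞]: v=-2
D [α=-2,β=+∞]: v=-9 after child 1 ≤ α → α-cutoff, skip 2
B [α=-∞,β=+∞]: v=-2
F [α=-∞,β=-2]: v=-5
E [α=-∞,β=-2]: v=10 after child 2 ≥ β → β-cutoff, skip 1
H [α=-∞,β=-2]: v=-19
I [α=-19,β=-2]: v=-20 after child 1 ≤ α → α-cutoff, skip 1
J [α=-19,β=-2]: v=-13
G [α=-∞,β=-2]: v=-13
Root [α=-∞,β=+∞]: v=-13
Leaves evaluated: 15 of 19.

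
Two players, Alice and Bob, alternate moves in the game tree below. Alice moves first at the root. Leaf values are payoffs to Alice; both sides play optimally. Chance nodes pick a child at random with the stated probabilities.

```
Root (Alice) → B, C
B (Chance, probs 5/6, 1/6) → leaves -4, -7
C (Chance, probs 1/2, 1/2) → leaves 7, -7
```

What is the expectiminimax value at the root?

0

B (Chance): 5/6·-4 + 1/6·-7 = -4.5
C (Chance): 1/2·7 + 1/2·-7 = 0
Root (Alice): max(-4.5, 0) = 0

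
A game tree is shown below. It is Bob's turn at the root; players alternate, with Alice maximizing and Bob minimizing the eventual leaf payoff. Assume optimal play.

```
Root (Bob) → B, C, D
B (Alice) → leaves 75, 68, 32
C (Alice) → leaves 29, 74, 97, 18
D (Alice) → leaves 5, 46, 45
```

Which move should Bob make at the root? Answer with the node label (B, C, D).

D

B (Alice): max(75, 68, 32) = 75
C (Alice): max(29, 74, 97, 18) = 97
D (Alice): max(5, 46, 45) = 46
Root (Bob): min(75, 97, 46) = 46
Bob picks the child with the lowest value: D (value 46).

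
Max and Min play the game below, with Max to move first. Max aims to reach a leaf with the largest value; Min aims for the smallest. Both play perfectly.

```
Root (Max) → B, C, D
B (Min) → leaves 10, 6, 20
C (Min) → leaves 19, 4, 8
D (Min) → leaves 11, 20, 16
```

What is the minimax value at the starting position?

B (Min): min(10, 6, 20) = 6
C (Min): min(19, 4, 8) = 4
D (Min): min(11, 20, 16) = 11
Root (Max): max(6, 4, 11) = 11

11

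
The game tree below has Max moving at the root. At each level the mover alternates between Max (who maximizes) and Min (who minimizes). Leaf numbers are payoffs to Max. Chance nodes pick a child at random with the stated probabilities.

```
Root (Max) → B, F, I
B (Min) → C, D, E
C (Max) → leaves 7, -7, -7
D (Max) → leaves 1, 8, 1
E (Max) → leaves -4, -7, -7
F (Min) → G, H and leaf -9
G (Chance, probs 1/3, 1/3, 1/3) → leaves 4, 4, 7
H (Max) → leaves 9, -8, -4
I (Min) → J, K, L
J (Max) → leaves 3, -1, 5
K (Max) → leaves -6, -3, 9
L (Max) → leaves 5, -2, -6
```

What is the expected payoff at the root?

5

C (Max): max(7, -7, -7) = 7
D (Max): max(1, 8, 1) = 8
E (Max): max(-4, -7, -7) = -4
B (Min): min(7, 8, -4) = -4
G (Chance): 1/3·4 + 1/3·4 + 1/3·7 = 5
H (Max): max(9, -8, -4) = 9
F (Min): min(5, 9, -9) = -9
J (Max): max(3, -1, 5) = 5
K (Max): max(-6, -3, 9) = 9
L (Max): max(5, -2, -6) = 5
I (Min): min(5, 9, 5) = 5
Root (Max): max(-4, -9, 5) = 5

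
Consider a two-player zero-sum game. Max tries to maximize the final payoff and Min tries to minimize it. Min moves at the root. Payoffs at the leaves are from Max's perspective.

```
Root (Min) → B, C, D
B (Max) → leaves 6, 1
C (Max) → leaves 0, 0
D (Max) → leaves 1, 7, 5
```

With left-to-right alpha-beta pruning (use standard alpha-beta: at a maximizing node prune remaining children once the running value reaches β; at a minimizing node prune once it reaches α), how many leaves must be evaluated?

5

B [α=-∞,β=+∞]: v=6
C [α=-∞,β=6]: v=0
D [α=-∞,β=0]: v=1 after child 1 ≥ β → β-cutoff, skip 2
Root [α=-∞,β=+∞]: v=0
Leaves evaluated: 5 of 7.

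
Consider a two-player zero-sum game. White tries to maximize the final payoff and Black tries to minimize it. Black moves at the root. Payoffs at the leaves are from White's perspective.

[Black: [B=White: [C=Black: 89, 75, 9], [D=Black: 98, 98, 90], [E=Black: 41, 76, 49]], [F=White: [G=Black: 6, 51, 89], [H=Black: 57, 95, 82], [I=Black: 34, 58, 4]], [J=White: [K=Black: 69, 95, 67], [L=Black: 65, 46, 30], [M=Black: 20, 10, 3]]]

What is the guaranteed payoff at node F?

G: min(6, 51, 89) = 6
H: min(57, 95, 82) = 57
I: min(34, 58, 4) = 4
F: max(6, 57, 4) = 57

57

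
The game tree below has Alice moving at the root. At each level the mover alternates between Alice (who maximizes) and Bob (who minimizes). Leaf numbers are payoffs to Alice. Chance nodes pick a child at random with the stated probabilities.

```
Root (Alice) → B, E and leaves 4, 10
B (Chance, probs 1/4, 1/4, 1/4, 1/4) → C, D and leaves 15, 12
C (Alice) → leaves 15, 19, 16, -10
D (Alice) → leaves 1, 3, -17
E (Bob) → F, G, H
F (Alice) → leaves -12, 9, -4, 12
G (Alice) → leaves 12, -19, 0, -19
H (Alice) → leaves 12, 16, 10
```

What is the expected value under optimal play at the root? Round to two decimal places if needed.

C (Alice): max(15, 19, 16, -10) = 19
D (Alice): max(1, 3, -17) = 3
B (Chance): 1/4·19 + 1/4·3 + 1/4·15 + 1/4·12 = 12.25
F (Alice): max(-12, 9, -4, 12) = 12
G (Alice): max(12, -19, 0, -19) = 12
H (Alice): max(12, 16, 10) = 16
E (Bob): min(12, 12, 16) = 12
Root (Alice): max(12.25, 12, 4, 10) = 12.25

12.25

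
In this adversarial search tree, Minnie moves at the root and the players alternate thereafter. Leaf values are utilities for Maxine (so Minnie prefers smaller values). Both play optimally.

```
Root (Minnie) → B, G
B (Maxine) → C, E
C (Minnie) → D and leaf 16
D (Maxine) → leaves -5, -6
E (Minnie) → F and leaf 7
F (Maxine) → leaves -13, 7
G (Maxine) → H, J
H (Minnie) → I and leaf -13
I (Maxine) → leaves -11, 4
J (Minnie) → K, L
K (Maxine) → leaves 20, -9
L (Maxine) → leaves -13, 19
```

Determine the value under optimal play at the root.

7

D (Maxine): max(-5, -6) = -5
C (Minnie): min(-5, 16) = -5
F (Maxine): max(-13, 7) = 7
E (Minnie): min(7, 7) = 7
B (Maxine): max(-5, 7) = 7
I (Maxine): max(-11, 4) = 4
H (Minnie): min(4, -13) = -13
K (Maxine): max(20, -9) = 20
L (Maxine): max(-13, 19) = 19
J (Minnie): min(20, 19) = 19
G (Maxine): max(-13, 19) = 19
Root (Minnie): min(7, 19) = 7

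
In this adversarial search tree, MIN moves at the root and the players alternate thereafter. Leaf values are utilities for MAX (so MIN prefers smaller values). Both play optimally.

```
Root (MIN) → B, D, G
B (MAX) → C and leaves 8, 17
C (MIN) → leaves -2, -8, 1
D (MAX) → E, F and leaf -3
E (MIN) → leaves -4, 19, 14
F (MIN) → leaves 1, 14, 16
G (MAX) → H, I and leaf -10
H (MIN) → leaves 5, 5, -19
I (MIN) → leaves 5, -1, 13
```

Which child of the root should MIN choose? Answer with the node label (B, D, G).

G

C (MIN): min(-2, -8, 1) = -8
B (MAX): max(-8, 8, 17) = 17
E (MIN): min(-4, 19, 14) = -4
F (MIN): min(1, 14, 16) = 1
D (MAX): max(-4, 1, -3) = 1
H (MIN): min(5, 5, -19) = -19
I (MIN): min(5, -1, 13) = -1
G (MAX): max(-19, -1, -10) = -1
Root (MIN): min(17, 1, -1) = -1
MIN picks the child with the lowest value: G (value -1).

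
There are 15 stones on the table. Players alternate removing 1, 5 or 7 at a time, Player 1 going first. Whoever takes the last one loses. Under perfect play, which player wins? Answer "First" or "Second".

Mark each pile size as W (mover wins) or L (mover loses):
i:   0  1  2  3  4  5  6  7  8  9 10 11 12 13 14 15
     W  L  W  L  W  L  W  L  W  L  W  L  W  L  W  L
Position 15 is L, so the second player wins.

Second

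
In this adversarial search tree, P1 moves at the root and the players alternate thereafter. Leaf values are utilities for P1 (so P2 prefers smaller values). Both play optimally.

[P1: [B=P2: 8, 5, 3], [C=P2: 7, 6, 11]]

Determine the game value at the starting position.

6

B (P2): min(8, 5, 3) = 3
C (P2): min(7, 6, 11) = 6
Root (P1): max(3, 6) = 6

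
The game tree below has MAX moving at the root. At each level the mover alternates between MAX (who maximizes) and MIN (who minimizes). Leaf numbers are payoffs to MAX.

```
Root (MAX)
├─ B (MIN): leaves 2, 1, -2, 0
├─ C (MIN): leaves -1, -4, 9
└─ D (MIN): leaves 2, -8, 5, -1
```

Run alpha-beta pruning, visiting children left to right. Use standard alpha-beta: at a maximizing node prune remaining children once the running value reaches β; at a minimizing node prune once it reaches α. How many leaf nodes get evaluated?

B [α=-∞,β=+∞]: v=-2
C [α=-2,β=+∞]: v=-4 after child 2 ≤ α → α-cutoff, skip 1
D [α=-2,β=+∞]: v=-8 after child 2 ≤ α → α-cutoff, skip 2
Root [α=-∞,β=+∞]: v=-2
Leaves evaluated: 8 of 11.

8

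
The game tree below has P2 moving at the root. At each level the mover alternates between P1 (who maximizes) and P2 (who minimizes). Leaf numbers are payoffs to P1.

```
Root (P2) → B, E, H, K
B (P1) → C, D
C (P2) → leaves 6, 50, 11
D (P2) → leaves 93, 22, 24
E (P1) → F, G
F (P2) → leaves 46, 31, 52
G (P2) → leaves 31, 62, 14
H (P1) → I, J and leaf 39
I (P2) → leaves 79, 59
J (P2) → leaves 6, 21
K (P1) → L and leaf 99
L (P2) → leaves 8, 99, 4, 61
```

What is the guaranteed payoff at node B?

C: min(6, 50, 11) = 6
D: min(93, 22, 24) = 22
B: max(6, 22) = 22

22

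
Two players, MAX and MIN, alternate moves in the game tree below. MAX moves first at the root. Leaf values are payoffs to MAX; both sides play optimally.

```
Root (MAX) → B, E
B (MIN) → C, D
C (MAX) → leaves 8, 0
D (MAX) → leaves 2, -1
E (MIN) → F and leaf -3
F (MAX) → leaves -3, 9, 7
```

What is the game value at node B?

C: max(8, 0) = 8
D: max(2, -1) = 2
B: min(8, 2) = 2

2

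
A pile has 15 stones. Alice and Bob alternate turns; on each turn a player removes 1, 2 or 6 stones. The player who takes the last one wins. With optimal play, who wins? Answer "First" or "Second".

i:   0  1  2  3  4  5  6  7  8  9 10 11 12 13 14 15
     L  W  W  L  W  W  W  L  W  W  L  W  W  W  L  W
Position 15 is W, so the first player wins.

First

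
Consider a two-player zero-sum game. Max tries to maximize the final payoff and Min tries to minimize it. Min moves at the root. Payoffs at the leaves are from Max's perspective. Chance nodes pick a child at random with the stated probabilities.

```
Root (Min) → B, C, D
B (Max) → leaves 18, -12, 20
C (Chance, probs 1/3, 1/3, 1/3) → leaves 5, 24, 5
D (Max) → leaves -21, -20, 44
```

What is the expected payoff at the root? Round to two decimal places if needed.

11.33

B (Max): max(18, -12, 20) = 20
C (Chance): 1/3·5 + 1/3·24 + 1/3·5 = 11.33
D (Max): max(-21, -20, 44) = 44
Root (Min): min(20, 11.33, 44) = 11.33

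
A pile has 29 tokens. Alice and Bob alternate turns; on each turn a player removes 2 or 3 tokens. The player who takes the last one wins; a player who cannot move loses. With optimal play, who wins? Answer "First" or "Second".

First

Mark each pile size as W (mover wins) or L (mover loses):
i:   0  1  2  3  4  5  6  7  8  9 10 11 12 13 14 15 16 17 18 19 20 21 22 23 24 25 26 27 28 29
     L  L  W  W  W  L  L  W  W  W  L  L  W  W  W  L  L  W  W  W  L  L  W  W  W  L  L  W  W  W
Position 29 is W, so the first player wins.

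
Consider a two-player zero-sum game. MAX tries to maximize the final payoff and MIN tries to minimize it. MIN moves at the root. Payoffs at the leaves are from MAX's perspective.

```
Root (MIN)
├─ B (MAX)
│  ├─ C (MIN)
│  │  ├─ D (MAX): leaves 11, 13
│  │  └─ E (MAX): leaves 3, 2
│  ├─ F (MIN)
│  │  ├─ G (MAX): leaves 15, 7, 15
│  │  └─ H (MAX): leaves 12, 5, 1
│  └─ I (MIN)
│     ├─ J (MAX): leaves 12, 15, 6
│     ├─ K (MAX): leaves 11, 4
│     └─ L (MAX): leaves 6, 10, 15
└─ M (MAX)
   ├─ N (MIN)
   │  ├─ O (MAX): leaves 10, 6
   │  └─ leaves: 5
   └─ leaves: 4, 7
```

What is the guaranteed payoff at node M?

O: max(10, 6) = 10
N: min(10, 5) = 5
M: max(5, 4, 7) = 7

7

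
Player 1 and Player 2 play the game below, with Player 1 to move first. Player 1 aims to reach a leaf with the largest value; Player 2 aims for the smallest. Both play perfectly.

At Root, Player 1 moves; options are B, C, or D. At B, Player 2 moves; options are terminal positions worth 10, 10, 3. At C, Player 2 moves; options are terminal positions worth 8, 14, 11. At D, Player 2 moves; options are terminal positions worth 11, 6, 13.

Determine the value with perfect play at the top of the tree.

B (Player 2): min(10, 10, 3) = 3
C (Player 2): min(8, 14, 11) = 8
D (Player 2): min(11, 6, 13) = 6
Root (Player 1): max(3, 8, 6) = 8

8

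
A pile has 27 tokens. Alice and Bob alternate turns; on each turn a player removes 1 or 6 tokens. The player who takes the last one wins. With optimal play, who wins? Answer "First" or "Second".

i:   0  1  2  3  4  5  6  7  8  9 10 11 12 13 14 15 16 17 18 19 20 21 22 23 24 25 26 27
     L  W  L  W  L  W  W  L  W  L  W  L  W  W  L  W  L  W  L  W  W  L  W  L  W  L  W  W
Position 27 is W, so the first player wins.

First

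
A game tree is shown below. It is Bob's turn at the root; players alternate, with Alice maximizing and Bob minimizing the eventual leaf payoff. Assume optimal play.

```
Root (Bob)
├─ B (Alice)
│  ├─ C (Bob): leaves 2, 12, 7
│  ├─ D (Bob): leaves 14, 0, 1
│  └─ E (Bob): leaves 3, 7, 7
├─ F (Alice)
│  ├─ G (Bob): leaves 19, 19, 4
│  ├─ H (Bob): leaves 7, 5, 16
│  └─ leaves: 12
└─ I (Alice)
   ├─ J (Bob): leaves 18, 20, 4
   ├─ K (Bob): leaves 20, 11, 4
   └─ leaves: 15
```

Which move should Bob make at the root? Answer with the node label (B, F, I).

C (Bob): min(2, 12, 7) = 2
D (Bob): min(14, 0, 1) = 0
E (Bob): min(3, 7, 7) = 3
B (Alice): max(2, 0, 3) = 3
G (Bob): min(19, 19, 4) = 4
H (Bob): min(7, 5, 16) = 5
F (Alice): max(4, 5, 12) = 12
J (Bob): min(18, 20, 4) = 4
K (Bob): min(20, 11, 4) = 4
I (Alice): max(4, 4, 15) = 15
Root (Bob): min(3, 12, 15) = 3
Bob picks the child with the lowest value: B (value 3).

B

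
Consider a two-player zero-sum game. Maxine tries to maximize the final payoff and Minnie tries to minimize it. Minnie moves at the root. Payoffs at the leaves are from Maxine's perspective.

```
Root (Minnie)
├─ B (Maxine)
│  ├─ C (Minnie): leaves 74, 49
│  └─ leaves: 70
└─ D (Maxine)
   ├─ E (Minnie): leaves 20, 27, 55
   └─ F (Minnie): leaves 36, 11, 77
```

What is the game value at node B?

C: min(74, 49) = 49
B: max(49, 70) = 70

70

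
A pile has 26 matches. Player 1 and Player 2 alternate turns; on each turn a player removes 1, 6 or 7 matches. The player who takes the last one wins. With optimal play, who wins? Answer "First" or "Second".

Positions where the player to move wins (W) vs loses (L):
i:   0  1  2  3  4  5  6  7  8  9 10 11 12 13 14 15 16 17 18 19 20 21 22 23 24 25 26
     L  W  L  W  L  W  W  W  W  W  W  W  L  W  L  W  L  W  W  W  W  W  W  W  L  W  L
Position 26 is L, so the second player wins.

Second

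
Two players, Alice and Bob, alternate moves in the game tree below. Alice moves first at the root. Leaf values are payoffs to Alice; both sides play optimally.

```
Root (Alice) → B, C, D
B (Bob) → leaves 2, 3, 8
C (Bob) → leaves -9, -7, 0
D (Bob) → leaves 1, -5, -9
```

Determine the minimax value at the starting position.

2

B (Bob): min(2, 3, 8) = 2
C (Bob): min(-9, -7, 0) = -9
D (Bob): min(1, -5, -9) = -9
Root (Alice): max(2, -9, -9) = 2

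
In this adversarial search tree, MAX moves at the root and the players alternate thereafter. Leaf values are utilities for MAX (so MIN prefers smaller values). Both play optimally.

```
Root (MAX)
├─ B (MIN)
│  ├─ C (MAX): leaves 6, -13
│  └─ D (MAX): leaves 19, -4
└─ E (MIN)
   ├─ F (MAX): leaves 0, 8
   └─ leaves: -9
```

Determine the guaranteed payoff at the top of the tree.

6

C (MAX): max(6, -13) = 6
D (MAX): max(19, -4) = 19
B (MIN): min(6, 19) = 6
F (MAX): max(0, 8) = 8
E (MIN): min(8, -9) = -9
Root (MAX): max(6, -9) = 6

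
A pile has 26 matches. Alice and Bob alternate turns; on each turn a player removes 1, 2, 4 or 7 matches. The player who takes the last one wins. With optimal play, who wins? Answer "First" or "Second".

W/L table (W = player to move can force a win):
i:   0  1  2  3  4  5  6  7  8  9 10 11 12 13 14 15 16 17 18 19 20 21 22 23 24 25 26
     L  W  W  L  W  W  L  W  W  L  W  W  L  W  W  L  W  W  L  W  W  L  W  W  L  W  W
Position 26 is W, so the first player wins.

First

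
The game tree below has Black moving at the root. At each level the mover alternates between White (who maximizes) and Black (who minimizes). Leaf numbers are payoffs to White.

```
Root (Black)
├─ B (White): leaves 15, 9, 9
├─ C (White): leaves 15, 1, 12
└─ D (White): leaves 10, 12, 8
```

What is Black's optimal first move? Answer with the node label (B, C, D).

B (White): max(15, 9, 9) = 15
C (White): max(15, 1, 12) = 15
D (White): max(10, 12, 8) = 12
Root (Black): min(15, 15, 12) = 12
Black picks the child with the lowest value: D (value 12).

D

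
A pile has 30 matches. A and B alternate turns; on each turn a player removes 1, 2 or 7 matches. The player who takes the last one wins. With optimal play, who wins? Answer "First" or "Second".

Second

Mark each pile size as W (mover wins) or L (mover loses):
i:   0  1  2  3  4  5  6  7  8  9 10 11 12 13 14 15 16 17 18 19 20 21 22 23 24 25 26 27 28 29 30
     L  W  W  L  W  W  L  W  W  L  W  W  L  W  W  L  W  W  L  W  W  L  W  W  L  W  W  L  W  W  L
Position 30 is L, so the second player wins.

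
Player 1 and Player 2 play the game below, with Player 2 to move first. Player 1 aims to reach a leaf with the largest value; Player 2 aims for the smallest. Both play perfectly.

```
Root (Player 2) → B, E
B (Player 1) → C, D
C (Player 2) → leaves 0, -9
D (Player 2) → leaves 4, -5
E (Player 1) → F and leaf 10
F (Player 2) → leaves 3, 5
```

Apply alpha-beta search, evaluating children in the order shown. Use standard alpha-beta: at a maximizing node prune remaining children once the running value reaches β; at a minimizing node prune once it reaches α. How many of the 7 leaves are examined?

6

C [α=-∞,β=+∞]: v=-9
D [α=-9,β=+∞]: v=-5
B [α=-∞,β=+∞]: v=-5
F [α=-∞,β=-5]: v=3
E [α=-∞,β=-5]: v=3 after child 1 ≥ β → β-cutoff, skip 1
Root [α=-∞,β=+∞]: v=-5
Leaves evaluated: 6 of 7.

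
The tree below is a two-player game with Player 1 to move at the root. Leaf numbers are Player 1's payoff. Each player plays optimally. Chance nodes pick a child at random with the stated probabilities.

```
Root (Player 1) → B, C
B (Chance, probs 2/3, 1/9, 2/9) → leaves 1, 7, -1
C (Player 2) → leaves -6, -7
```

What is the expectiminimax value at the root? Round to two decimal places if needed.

1.22

B (Chance): 2/3·1 + 1/9·7 + 2/9·-1 = 1.22
C (Player 2): min(-6, -7) = -7
Root (Player 1): max(1.22, -7) = 1.22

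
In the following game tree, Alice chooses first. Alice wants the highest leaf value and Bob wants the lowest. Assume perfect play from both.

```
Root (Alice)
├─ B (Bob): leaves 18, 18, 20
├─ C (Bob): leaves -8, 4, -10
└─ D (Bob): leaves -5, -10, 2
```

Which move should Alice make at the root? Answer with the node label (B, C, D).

B (Bob): min(18, 18, 20) = 18
C (Bob): min(-8, 4, -10) = -10
D (Bob): min(-5, -10, 2) = -10
Root (Alice): max(18, -10, -10) = 18
Alice picks the child with the highest value: B (value 18).

B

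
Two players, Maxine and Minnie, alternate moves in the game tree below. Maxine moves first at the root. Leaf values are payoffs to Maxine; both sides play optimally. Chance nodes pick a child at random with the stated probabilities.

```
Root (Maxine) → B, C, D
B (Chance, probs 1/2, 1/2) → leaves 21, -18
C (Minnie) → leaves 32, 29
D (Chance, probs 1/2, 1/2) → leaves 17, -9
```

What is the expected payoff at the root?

29

B (Chance): 1/2·21 + 1/2·-18 = 1.5
C (Minnie): min(32, 29) = 29
D (Chance): 1/2·17 + 1/2·-9 = 4
Root (Maxine): max(1.5, 29, 4) = 29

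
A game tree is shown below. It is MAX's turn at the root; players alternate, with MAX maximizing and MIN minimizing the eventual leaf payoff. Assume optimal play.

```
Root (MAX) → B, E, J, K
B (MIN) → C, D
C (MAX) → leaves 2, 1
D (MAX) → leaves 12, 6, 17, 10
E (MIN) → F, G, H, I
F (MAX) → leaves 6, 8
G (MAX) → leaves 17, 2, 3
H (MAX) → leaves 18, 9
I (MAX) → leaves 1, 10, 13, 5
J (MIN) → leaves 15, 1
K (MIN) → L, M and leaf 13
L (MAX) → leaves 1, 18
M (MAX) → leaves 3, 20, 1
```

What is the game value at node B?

C: max(2, 1) = 2
D: max(12, 6, 17, 10) = 17
B: min(2, 17) = 2

2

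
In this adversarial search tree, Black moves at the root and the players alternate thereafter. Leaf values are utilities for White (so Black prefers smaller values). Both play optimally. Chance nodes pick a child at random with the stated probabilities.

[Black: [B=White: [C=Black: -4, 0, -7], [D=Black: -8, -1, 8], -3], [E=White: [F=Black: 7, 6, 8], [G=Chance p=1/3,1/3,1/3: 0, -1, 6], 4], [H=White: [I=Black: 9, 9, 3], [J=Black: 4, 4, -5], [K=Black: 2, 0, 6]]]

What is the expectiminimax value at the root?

C (Black): min(-4, 0, -7) = -7
D (Black): min(-8, -1, 8) = -8
B (White): max(-7, -8, -3) = -3
F (Black): min(7, 6, 8) = 6
G (Chance): 1/3·0 + 1/3·-1 + 1/3·6 = 1.67
E (White): max(6, 1.67, 4) = 6
I (Black): min(9, 9, 3) = 3
J (Black): min(4, 4, -5) = -5
K (Black): min(2, 0, 6) = 0
H (White): max(3, -5, 0) = 3
Root (Black): min(-3, 6, 3) = -3

-3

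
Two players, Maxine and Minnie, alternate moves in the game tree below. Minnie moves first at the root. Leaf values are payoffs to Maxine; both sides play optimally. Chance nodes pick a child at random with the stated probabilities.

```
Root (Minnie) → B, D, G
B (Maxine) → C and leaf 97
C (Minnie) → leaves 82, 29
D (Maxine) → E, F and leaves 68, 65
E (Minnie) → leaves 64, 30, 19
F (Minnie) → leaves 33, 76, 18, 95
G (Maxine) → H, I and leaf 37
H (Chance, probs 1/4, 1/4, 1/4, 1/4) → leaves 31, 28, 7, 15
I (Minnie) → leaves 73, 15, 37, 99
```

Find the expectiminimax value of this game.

C (Minnie): min(82, 29) = 29
B (Maxine): max(29, 97) = 97
E (Minnie): min(64, 30, 19) = 19
F (Minnie): min(33, 76, 18, 95) = 18
D (Maxine): max(19, 18, 68, 65) = 68
H (Chance): 1/4·31 + 1/4·28 + 1/4·7 + 1/4·15 = 20.25
I (Minnie): min(73, 15, 37, 99) = 15
G (Maxine): max(20.25, 15, 37) = 37
Root (Minnie): min(97, 68, 37) = 37

37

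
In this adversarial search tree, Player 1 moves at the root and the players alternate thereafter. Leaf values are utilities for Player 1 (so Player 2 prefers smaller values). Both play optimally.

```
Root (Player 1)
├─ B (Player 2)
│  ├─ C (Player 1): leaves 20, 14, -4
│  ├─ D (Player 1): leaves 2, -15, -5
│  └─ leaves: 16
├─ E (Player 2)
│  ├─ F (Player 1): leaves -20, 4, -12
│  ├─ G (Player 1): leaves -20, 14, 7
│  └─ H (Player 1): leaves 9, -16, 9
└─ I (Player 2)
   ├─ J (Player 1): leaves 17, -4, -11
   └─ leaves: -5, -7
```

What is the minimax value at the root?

C (Player 1): max(20, 14, -4) = 20
D (Player 1): max(2, -15, -5) = 2
B (Player 2): min(20, 2, 16) = 2
F (Player 1): max(-20, 4, -12) = 4
G (Player 1): max(-20, 14, 7) = 14
H (Player 1): max(9, -16, 9) = 9
E (Player 2): min(4, 14, 9) = 4
J (Player 1): max(17, -4, -11) = 17
I (Player 2): min(17, -5, -7) = -7
Root (Player 1): max(2, 4, -7) = 4

4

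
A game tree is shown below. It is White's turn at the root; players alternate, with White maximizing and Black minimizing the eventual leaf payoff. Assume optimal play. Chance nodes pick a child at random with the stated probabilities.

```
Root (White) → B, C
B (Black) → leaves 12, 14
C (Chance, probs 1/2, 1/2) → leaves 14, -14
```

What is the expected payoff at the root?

B (Black): min(12, 14) = 12
C (Chance): 1/2·14 + 1/2·-14 = 0
Root (White): max(12, 0) = 12

12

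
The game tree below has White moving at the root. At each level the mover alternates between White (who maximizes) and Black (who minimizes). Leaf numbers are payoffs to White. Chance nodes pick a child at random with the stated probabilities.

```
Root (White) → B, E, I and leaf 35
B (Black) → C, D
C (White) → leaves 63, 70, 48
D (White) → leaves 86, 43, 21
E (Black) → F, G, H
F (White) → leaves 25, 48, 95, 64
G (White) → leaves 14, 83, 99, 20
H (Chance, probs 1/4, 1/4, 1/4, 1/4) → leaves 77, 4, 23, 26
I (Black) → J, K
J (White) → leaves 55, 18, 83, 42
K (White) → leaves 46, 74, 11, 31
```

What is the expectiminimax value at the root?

74

C (White): max(63, 70, 48) = 70
D (White): max(86, 43, 21) = 86
B (Black): min(70, 86) = 70
F (White): max(25, 48, 95, 64) = 95
G (White): max(14, 83, 99, 20) = 99
H (Chance): 1/4·77 + 1/4·4 + 1/4·23 + 1/4·26 = 32.5
E (Black): min(95, 99, 32.5) = 32.5
J (White): max(55, 18, 83, 42) = 83
K (White): max(46, 74, 11, 31) = 74
I (Black): min(83, 74) = 74
Root (White): max(70, 32.5, 74, 35) = 74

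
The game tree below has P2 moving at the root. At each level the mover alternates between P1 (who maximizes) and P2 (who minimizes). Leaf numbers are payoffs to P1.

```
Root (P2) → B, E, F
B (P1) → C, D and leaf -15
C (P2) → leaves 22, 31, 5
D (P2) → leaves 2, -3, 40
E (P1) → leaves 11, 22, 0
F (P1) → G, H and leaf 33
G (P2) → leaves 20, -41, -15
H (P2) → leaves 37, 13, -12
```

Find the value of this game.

C (P2): min(22, 31, 5) = 5
D (P2): min(2, -3, 40) = -3
B (P1): max(5, -3, -15) = 5
E (P1): max(11, 22, 0) = 22
G (P2): min(20, -41, -15) = -41
H (P2): min(37, 13, -12) = -12
F (P1): max(-41, -12, 33) = 33
Root (P2): min(5, 22, 33) = 5

5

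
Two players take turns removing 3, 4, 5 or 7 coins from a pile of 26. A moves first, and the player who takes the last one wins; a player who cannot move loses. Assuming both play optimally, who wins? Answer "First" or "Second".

First

Positions where the player to move wins (W) vs loses (L):
i:   0  1  2  3  4  5  6  7  8  9 10 11 12 13 14 15 16 17 18 19 20 21 22 23 24 25 26
     L  L  L  W  W  W  W  W  W  W  L  L  L  W  W  W  W  W  W  W  L  L  L  W  W  W  W
Position 26 is W, so the first player wins.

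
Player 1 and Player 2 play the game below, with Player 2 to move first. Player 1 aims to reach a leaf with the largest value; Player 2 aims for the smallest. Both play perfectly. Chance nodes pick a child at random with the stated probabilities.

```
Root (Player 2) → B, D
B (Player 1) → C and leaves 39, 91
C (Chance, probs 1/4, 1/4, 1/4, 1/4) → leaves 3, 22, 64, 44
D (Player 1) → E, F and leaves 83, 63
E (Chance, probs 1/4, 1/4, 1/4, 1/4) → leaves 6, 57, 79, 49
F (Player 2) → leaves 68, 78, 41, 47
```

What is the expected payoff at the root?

C (Chance): 1/4·3 + 1/4·22 + 1/4·64 + 1/4·44 = 33.25
B (Player 1): max(33.25, 39, 91) = 91
E (Chance): 1/4·6 + 1/4·57 + 1/4·79 + 1/4·49 = 47.75
F (Player 2): min(68, 78, 41, 47) = 41
D (Player 1): max(47.75, 41, 83, 63) = 83
Root (Player 2): min(91, 83) = 83

83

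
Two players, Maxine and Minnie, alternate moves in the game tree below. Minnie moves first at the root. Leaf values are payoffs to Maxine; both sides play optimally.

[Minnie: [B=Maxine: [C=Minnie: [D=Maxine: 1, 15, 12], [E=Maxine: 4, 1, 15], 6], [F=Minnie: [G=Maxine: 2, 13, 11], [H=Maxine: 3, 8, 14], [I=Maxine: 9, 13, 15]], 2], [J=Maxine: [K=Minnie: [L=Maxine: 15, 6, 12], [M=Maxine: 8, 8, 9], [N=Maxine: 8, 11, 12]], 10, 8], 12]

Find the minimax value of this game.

10

D (Maxine): max(1, 15, 12) = 15
E (Maxine): max(4, 1, 15) = 15
C (Minnie): min(15, 15, 6) = 6
G (Maxine): max(2, 13, 11) = 13
H (Maxine): max(3, 8, 14) = 14
I (Maxine): max(9, 13, 15) = 15
F (Minnie): min(13, 14, 15) = 13
B (Maxine): max(6, 13, 2) = 13
L (Maxine): max(15, 6, 12) = 15
M (Maxine): max(8, 8, 9) = 9
N (Maxine): max(8, 11, 12) = 12
K (Minnie): min(15, 9, 12) = 9
J (Maxine): max(9, 10, 8) = 10
Root (Minnie): min(13, 10, 12) = 10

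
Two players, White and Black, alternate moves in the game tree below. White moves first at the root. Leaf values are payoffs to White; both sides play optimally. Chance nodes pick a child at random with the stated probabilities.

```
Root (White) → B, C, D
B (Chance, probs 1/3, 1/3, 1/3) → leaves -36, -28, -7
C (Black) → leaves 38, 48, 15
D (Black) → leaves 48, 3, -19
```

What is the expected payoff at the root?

B (Chance): 1/3·-36 + 1/3·-28 + 1/3·-7 = -23.67
C (Black): min(38, 48, 15) = 15
D (Black): min(48, 3, -19) = -19
Root (White): max(-23.67, 15, -19) = 15

15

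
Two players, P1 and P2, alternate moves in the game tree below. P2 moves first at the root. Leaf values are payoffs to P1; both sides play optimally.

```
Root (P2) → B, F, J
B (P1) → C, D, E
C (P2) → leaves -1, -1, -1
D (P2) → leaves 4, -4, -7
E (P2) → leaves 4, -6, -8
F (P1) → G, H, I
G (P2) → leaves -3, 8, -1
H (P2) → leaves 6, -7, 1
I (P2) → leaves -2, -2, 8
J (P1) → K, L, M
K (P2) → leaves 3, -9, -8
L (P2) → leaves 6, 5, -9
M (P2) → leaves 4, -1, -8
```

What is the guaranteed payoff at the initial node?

-8

C (P2): min(-1, -1, -1) = -1
D (P2): min(4, -4, -7) = -7
E (P2): min(4, -6, -8) = -8
B (P1): max(-1, -7, -8) = -1
G (P2): min(-3, 8, -1) = -3
H (P2): min(6, -7, 1) = -7
I (P2): min(-2, -2, 8) = -2
F (P1): max(-3, -7, -2) = -2
K (P2): min(3, -9, -8) = -9
L (P2): min(6, 5, -9) = -9
M (P2): min(4, -1, -8) = -8
J (P1): max(-9, -9, -8) = -8
Root (P2): min(-1, -2, -8) = -8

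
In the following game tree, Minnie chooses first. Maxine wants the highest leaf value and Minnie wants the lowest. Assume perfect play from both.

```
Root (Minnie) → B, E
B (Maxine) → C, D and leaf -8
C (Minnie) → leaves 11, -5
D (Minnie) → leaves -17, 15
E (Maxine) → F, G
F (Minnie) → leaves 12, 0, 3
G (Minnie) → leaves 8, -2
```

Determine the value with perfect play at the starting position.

C (Minnie): min(11, -5) = -5
D (Minnie): min(-17, 15) = -17
B (Maxine): max(-5, -17, -8) = -5
F (Minnie): min(12, 0, 3) = 0
G (Minnie): min(8, -2) = -2
E (Maxine): max(0, -2) = 0
Root (Minnie): min(-5, 0) = -5

-5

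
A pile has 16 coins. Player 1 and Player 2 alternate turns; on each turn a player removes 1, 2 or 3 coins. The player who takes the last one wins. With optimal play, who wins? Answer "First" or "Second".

Second

Positions where the player to move wins (W) vs loses (L):
i:   0  1  2  3  4  5  6  7  8  9 10 11 12 13 14 15 16
     L  W  W  W  L  W  W  W  L  W  W  W  L  W  W  W  L
Position 16 is L, so the second player wins.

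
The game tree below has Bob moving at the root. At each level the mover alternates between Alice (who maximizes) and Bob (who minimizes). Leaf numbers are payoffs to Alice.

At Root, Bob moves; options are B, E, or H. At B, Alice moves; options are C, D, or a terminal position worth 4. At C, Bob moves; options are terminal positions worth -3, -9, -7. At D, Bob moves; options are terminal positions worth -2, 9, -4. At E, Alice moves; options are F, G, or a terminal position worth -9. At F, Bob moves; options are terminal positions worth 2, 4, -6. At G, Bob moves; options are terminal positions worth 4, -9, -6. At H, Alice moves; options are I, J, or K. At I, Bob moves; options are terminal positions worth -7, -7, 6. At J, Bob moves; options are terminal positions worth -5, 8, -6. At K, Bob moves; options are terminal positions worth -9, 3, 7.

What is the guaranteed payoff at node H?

I: min(-7, -7, 6) = -7
J: min(-5, 8, -6) = -6
K: min(-9, 3, 7) = -9
H: max(-7, -6, -9) = -6

-6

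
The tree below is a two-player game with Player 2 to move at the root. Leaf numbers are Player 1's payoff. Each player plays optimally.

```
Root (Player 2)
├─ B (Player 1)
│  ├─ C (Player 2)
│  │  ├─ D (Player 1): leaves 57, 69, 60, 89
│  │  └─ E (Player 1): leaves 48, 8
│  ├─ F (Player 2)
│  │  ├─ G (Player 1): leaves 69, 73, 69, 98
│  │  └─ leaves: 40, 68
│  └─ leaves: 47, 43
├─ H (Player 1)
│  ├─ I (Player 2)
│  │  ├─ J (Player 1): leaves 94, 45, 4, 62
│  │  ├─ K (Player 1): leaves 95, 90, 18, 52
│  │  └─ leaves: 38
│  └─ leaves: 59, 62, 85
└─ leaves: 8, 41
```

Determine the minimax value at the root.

D (Player 1): max(57, 69, 60, 89) = 89
E (Player 1): max(48, 8) = 48
C (Player 2): min(89, 48) = 48
G (Player 1): max(69, 73, 69, 98) = 98
F (Player 2): min(98, 40, 68) = 40
B (Player 1): max(48, 40, 47, 43) = 48
J (Player 1): max(94, 45, 4, 62) = 94
K (Player 1): max(95, 90, 18, 52) = 95
I (Player 2): min(94, 95, 38) = 38
H (Player 1): max(38, 59, 62, 85) = 85
Root (Player 2): min(48, 85, 8, 41) = 8

8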